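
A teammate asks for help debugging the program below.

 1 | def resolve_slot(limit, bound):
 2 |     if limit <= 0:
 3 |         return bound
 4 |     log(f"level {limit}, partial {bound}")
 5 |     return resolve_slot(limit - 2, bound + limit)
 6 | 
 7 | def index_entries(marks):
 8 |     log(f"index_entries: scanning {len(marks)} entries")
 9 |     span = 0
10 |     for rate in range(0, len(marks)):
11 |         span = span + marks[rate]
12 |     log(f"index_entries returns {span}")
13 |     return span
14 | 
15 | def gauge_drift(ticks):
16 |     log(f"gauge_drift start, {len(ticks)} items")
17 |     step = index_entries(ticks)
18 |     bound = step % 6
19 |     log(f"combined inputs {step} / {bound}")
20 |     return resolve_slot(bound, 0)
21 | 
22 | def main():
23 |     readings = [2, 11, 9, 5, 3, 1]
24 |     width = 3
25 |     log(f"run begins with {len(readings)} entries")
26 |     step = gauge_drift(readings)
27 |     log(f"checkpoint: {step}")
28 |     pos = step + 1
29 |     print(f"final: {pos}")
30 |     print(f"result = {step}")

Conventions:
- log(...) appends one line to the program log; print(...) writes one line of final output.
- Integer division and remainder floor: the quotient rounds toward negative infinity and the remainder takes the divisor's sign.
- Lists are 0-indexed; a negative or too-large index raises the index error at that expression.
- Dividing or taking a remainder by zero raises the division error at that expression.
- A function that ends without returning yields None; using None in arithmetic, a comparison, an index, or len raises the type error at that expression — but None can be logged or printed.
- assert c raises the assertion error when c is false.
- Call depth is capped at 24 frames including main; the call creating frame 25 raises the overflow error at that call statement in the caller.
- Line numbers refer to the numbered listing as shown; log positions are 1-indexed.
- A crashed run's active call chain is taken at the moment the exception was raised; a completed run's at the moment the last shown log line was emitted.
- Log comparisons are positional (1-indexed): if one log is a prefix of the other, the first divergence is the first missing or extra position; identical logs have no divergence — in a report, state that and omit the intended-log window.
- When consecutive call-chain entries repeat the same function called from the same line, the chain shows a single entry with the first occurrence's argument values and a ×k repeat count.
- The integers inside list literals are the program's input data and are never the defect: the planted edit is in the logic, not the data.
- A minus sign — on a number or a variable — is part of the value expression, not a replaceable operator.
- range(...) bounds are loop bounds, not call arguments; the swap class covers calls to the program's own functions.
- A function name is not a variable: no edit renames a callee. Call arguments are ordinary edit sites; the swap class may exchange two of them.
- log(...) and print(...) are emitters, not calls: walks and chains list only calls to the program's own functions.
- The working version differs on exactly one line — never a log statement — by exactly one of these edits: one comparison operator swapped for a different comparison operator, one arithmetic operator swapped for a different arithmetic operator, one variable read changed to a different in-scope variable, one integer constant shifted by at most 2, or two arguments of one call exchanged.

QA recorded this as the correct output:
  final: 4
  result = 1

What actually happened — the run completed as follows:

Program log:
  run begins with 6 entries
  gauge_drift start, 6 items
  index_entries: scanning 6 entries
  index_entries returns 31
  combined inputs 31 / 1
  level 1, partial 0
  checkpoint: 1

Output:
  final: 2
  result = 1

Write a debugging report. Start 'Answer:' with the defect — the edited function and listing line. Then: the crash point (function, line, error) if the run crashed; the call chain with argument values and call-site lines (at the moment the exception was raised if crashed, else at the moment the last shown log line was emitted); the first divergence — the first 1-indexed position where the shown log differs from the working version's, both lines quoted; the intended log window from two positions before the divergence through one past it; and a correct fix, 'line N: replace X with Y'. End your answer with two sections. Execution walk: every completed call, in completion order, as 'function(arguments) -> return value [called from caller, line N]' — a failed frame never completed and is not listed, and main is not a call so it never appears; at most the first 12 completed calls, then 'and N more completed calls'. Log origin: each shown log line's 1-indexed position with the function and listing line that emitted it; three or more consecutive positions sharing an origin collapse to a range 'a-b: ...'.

Answer: the defect is in main at line 28.
The tell: Log streams are identical — the defect surfaces only in the printed output.
Call chain: main.
First divergence: none; the two logs match at every position.
Execution walk:
  index_entries([2, 11, 9, 5, 3, 1]) -> 31  [called from gauge_drift, line 17]
  resolve_slot(-1, 1) -> 1  [called from resolve_slot, line 5]
  resolve_slot(1, 0) -> 1  [called from gauge_drift, line 20]
  gauge_drift([2, 11, 9, 5, 3, 1]) -> 1  [called from main, line 26]
Origin of each log line:
  1: emitted by main (line 25)
  2: emitted by gauge_drift (line 16)
  3: emitted by index_entries (line 8)
  4: emitted by index_entries (line 12)
  5: emitted by gauge_drift (line 19)
  6: emitted by resolve_slot (line 4)
  7: emitted by main (line 27)
A correct fix: line 28: replace `1` with `3`.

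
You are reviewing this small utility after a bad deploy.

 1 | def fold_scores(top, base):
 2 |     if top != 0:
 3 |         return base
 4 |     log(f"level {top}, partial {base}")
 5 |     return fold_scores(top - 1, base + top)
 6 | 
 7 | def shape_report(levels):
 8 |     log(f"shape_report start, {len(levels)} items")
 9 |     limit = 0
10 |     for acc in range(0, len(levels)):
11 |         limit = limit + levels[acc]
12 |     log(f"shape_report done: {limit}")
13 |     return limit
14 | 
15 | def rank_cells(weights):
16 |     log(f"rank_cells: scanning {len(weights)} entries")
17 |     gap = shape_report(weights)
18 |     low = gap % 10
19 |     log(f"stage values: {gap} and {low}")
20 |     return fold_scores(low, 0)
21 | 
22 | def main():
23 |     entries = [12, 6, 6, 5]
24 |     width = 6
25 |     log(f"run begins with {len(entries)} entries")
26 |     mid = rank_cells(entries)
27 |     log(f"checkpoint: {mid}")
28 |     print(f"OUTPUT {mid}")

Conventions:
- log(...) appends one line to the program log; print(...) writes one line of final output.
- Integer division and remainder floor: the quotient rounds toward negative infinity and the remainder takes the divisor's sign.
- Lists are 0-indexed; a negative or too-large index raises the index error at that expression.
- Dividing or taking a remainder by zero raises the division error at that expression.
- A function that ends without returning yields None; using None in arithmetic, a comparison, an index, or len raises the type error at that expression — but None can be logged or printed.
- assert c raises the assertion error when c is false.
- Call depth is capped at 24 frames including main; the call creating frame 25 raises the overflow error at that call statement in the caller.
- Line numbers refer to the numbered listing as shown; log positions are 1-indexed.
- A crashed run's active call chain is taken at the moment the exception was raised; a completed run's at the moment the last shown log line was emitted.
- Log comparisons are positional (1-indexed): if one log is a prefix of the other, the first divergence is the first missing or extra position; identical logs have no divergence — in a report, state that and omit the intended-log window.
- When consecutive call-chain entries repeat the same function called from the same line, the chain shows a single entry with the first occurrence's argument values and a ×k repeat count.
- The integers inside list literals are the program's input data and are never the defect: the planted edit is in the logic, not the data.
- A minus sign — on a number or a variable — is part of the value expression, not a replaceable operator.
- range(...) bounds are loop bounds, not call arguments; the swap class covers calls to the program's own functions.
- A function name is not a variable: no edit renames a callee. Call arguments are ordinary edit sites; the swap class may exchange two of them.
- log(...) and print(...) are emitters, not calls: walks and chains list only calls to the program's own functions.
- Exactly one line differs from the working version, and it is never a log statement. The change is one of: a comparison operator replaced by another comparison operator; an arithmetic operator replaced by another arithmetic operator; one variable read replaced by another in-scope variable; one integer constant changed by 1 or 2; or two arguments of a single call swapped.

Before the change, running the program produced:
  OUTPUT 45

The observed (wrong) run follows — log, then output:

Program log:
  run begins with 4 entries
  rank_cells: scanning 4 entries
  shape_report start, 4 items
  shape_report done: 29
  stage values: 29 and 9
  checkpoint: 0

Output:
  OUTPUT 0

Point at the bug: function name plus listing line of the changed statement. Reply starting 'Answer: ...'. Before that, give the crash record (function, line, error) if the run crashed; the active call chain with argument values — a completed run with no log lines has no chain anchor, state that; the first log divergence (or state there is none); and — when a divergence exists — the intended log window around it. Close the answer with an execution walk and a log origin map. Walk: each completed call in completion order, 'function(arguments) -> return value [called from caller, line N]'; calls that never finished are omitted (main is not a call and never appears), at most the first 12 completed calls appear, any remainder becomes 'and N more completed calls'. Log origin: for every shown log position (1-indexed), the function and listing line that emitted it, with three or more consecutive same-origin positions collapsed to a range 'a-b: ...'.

Answer: the defect is in fold_scores at line 2.
The tell: The earliest visible damage is log position 6 — 'checkpoint: 0' rather than the intended 'level 9, partial 0'.
Call chain: main.
First divergence: position 6 — the shown line 'checkpoint: 0' should read 'level 9, partial 0'.
Intended log window:
  4: shape_report done: 29
  5: stage values: 29 and 9
  6: level 9, partial 0
  7: level 8, partial 9
Execution walk:
  shape_report([12, 6, 6, 5]) -> 29  [called from rank_cells, line 17]
  fold_scores(9, 0) -> 0  [called from rank_cells, line 20]
  rank_cells([12, 6, 6, 5]) -> 0  [called from main, line 26]
Origin of each log line:
  1 — main, line 25
  2 — rank_cells, line 16
  3 — shape_report, line 8
  4 — shape_report, line 12
  5 — rank_cells, line 19
  6 — main, line 27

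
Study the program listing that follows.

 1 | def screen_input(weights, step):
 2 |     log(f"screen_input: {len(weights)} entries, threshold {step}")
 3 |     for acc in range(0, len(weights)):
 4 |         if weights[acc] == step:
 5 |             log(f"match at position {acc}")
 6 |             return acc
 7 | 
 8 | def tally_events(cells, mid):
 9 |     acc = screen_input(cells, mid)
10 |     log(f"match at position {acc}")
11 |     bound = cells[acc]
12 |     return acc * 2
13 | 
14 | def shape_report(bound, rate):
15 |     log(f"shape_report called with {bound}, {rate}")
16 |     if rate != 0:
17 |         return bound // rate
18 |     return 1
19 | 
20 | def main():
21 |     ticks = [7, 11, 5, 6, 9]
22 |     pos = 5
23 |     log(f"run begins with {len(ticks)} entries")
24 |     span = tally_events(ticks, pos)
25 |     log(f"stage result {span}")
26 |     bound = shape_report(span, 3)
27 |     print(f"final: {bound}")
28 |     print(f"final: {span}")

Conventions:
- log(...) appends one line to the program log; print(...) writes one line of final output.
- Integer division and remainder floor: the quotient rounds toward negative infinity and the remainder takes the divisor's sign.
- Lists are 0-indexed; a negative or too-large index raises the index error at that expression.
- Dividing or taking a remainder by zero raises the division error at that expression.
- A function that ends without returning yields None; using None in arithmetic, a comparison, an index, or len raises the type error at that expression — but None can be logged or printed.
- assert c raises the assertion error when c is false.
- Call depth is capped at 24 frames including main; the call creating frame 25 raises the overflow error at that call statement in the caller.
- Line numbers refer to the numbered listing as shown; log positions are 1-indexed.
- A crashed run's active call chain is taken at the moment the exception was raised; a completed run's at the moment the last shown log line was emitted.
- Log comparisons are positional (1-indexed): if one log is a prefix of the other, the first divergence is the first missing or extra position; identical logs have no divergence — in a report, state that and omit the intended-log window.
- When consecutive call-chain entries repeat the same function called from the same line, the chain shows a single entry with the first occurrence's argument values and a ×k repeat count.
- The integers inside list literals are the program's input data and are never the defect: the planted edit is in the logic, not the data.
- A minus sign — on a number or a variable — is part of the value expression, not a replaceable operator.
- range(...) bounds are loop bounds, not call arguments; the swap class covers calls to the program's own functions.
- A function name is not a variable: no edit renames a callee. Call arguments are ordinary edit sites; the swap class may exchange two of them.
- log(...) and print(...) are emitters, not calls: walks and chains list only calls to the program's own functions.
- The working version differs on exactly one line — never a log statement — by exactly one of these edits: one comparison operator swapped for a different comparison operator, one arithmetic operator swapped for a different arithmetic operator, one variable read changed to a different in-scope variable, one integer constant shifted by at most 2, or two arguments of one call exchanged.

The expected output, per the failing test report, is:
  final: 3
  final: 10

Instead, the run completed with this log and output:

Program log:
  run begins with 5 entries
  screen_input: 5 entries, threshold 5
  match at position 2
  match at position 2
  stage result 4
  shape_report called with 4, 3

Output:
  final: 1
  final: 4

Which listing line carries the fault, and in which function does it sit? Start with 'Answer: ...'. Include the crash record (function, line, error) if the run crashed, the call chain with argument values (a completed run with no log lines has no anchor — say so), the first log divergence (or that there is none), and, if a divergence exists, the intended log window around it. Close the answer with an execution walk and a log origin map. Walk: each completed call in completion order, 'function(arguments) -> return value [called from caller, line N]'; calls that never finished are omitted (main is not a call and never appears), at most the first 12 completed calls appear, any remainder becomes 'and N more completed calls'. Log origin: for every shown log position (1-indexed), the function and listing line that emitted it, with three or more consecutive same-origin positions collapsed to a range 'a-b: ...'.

Answer: the defect is in tally_events at line 12.
The tell: At log position 5 the runs split — shown 'stage result 4', but the working version logs 'stage result 10'.
Call chain: main -> shape_report(4, 3) (called at line 26).
First divergence: position 5; shown 'stage result 4' vs intended 'stage result 10'.
Intended log window:
  3: match at position 2
  4: match at position 2
  5: stage result 10
  6: shape_report called with 10, 3
Execution walk:
  screen_input([7, 11, 5, 6, 9], 5) -> 2  [called from tally_events, line 9]
  tally_events([7, 11, 5, 6, 9], 5) -> 4  [called from main, line 24]
  shape_report(4, 3) -> 1  [called from main, line 26]
Log line origins:
  1 — main, line 23
  2 — screen_input, line 2
  3 — screen_input, line 5
  4 — tally_events, line 10
  5 — main, line 25
  6 — shape_report, line 15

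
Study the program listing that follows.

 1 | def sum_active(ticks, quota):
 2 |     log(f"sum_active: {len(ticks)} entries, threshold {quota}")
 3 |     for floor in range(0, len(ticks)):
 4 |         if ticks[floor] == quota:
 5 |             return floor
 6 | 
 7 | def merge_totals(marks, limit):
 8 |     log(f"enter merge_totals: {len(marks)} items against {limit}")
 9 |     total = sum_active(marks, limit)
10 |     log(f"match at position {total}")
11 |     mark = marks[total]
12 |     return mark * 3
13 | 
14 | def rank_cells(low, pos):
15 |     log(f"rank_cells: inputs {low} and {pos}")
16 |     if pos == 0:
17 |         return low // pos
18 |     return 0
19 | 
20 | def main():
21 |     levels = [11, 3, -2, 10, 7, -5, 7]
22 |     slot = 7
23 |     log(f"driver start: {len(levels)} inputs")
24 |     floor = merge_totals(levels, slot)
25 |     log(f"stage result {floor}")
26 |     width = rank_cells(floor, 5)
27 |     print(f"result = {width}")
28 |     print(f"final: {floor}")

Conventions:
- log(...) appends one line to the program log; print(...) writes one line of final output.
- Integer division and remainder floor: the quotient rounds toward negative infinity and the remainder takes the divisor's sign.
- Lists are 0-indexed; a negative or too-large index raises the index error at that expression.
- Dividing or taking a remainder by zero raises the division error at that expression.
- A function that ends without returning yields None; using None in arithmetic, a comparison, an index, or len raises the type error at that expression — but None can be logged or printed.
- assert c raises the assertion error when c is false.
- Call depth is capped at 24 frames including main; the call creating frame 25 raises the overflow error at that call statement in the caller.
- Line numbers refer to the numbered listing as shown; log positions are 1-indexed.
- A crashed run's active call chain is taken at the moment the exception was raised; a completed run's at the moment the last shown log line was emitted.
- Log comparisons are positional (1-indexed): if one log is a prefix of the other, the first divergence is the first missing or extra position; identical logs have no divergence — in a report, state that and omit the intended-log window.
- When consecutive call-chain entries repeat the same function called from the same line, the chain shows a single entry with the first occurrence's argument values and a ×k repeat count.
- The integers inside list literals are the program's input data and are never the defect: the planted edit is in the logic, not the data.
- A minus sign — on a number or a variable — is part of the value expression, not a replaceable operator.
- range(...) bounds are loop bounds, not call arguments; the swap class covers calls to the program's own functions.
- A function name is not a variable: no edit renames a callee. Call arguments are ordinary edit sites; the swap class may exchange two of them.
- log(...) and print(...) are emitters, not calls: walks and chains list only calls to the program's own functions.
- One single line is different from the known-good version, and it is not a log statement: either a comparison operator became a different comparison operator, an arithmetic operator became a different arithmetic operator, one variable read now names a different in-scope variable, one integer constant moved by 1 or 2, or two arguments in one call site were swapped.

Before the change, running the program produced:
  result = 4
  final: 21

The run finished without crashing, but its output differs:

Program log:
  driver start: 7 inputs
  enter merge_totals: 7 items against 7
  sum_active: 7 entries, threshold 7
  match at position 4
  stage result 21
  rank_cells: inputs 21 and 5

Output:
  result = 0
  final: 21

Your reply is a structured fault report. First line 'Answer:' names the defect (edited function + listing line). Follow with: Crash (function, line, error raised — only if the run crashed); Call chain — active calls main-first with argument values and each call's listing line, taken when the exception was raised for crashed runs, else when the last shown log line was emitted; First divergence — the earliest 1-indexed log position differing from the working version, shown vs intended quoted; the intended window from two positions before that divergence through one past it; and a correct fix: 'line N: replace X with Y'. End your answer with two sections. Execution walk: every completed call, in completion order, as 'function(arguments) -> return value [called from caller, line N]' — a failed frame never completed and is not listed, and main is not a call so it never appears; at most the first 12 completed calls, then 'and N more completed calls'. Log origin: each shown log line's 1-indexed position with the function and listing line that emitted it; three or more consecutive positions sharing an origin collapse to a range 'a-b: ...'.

Answer: the defect is in rank_cells at line 16.
Key observation: No log line changed; the fault shows up purely in the output.
Call chain: main -> rank_cells(21, 5) (called at line 26).
First divergence: none; the two logs match at every position.
Execution walk:
  sum_active([11, 3, -2, 10, 7, -5, 7], 7) -> 4  [called from merge_totals, line 9]
  merge_totals([11, 3, -2, 10, 7, -5, 7], 7) -> 21  [called from main, line 24]
  rank_cells(21, 5) -> 0  [called from main, line 26]
Log origin:
  1: emitted by main (line 23)
  2: emitted by merge_totals (line 8)
  3: emitted by sum_active (line 2)
  4: emitted by merge_totals (line 10)
  5: emitted by main (line 25)
  6: emitted by rank_cells (line 15)
A correct fix: line 16: replace `==` with `!=`.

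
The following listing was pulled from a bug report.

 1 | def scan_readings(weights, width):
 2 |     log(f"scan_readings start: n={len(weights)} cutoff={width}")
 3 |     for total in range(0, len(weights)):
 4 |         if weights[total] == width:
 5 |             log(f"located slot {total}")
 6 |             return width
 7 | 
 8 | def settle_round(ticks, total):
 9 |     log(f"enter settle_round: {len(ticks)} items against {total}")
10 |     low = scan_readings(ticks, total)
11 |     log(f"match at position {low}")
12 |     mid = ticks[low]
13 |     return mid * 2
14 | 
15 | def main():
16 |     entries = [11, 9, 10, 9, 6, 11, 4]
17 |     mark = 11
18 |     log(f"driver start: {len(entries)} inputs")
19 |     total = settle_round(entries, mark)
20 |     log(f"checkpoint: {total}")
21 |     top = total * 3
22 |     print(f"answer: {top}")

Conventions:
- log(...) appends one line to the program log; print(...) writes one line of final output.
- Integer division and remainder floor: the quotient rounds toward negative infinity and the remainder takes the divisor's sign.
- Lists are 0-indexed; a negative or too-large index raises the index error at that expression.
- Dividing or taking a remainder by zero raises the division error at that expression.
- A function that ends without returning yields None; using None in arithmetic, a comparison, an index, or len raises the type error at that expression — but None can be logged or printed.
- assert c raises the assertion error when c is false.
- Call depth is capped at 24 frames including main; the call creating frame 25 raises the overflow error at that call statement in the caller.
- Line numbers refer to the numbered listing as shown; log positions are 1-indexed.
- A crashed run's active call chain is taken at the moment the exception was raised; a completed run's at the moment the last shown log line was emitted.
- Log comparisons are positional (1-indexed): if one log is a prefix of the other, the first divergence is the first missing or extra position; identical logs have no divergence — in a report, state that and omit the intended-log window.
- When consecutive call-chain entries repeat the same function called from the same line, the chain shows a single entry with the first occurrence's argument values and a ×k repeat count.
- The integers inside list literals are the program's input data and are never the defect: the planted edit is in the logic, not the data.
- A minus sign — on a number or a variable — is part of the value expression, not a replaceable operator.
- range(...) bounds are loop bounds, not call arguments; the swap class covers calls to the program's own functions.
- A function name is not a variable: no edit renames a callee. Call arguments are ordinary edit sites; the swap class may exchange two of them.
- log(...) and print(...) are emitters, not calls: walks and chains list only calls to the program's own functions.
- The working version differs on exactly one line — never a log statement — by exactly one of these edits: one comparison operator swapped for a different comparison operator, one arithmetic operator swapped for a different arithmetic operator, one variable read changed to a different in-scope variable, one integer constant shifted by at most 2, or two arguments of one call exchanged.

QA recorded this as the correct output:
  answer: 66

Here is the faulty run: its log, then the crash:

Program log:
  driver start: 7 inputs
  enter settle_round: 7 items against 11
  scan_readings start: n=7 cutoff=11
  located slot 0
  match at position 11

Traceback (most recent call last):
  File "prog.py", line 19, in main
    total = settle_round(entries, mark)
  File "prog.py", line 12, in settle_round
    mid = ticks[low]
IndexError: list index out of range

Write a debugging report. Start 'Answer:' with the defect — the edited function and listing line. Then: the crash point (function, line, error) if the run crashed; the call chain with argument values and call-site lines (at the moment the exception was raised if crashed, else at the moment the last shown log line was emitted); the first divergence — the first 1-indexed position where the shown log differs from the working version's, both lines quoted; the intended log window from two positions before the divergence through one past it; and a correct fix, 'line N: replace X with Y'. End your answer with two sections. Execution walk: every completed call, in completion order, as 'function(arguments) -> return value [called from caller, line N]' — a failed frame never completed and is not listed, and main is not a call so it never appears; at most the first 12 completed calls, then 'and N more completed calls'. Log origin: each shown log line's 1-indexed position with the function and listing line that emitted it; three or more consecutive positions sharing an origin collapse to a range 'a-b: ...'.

Answer: the defect is in scan_readings at line 6.
Key observation: The log first diverges at position 5: the faulty run prints 'match at position 11' where the working version prints 'match at position 0'.
Crash: settle_round, line 12, IndexError.
Call chain: main -> settle_round([11, 9, 10, 9, 6, 11, 4], 11) (called at line 19).
First divergence: at position 5 the run shows 'match at position 11' where the working version logs 'match at position 0'.
Intended log window:
  3: scan_readings start: n=7 cutoff=11
  4: located slot 0
  5: match at position 0
  6: checkpoint: 22
Execution walk:
  scan_readings([11, 9, 10, 9, 6, 11, 4], 11) -> 11  [called from settle_round, line 10]
Log origins:
  1: logged in main at line 18
  2: logged in settle_round at line 9
  3: logged in scan_readings at line 2
  4: logged in scan_readings at line 5
  5: logged in settle_round at line 11
A correct fix: line 6: replace `width` with `total`.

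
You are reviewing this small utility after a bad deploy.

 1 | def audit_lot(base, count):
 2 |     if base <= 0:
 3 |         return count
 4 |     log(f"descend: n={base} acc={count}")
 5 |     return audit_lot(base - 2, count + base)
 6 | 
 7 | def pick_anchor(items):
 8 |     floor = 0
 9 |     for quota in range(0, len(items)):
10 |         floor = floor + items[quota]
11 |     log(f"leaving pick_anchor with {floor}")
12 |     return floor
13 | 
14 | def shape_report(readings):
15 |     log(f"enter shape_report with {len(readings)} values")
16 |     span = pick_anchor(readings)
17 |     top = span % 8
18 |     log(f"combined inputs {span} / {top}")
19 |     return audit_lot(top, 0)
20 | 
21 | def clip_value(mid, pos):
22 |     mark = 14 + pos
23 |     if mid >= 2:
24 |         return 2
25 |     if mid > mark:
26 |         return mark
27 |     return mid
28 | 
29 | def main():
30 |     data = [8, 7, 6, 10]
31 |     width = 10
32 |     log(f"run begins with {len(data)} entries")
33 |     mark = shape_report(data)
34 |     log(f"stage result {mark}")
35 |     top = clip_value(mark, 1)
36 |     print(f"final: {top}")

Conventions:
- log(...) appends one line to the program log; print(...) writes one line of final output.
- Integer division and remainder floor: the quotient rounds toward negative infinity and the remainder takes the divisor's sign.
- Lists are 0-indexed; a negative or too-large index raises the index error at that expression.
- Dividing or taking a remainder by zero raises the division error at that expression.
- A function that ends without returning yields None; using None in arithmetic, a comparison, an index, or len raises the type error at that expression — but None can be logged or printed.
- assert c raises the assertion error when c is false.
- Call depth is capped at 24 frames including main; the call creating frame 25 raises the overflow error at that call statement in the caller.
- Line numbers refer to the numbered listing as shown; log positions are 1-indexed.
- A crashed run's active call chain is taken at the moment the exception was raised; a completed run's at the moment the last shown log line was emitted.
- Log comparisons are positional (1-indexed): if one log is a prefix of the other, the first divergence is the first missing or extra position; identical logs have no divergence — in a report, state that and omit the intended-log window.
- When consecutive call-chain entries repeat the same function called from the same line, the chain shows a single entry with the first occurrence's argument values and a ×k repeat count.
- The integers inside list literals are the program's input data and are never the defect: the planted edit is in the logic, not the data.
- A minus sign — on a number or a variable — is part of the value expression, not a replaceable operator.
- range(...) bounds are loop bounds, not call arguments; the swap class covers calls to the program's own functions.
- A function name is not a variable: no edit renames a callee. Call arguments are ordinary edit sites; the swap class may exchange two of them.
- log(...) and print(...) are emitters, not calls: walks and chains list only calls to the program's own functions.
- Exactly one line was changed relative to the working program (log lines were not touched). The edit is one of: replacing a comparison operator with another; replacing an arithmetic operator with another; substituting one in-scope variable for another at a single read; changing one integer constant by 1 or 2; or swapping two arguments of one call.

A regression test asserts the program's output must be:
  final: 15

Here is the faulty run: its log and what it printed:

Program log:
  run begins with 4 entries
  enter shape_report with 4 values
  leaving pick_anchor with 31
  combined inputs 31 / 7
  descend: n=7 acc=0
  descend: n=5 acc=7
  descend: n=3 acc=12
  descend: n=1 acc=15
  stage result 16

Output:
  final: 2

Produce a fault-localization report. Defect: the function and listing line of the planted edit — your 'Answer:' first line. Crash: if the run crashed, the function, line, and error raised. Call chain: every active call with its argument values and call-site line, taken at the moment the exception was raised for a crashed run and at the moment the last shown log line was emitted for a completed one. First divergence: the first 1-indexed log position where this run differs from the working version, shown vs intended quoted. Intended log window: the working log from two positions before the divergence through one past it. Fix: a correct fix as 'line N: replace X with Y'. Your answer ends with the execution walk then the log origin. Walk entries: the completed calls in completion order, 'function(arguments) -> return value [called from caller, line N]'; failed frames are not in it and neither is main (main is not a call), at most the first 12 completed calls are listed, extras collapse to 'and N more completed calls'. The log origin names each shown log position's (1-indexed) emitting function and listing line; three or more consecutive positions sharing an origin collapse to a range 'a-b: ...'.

Answer: the defect is in clip_value at line 23.
Key observation: Nothing in the log betrays the bug — only the output does.
Call chain: main.
First divergence: none; the two logs match at every position.
Execution walk:
  pick_anchor([8, 7, 6, 10]) -> 31  [called from shape_report, line 16]
  audit_lot(-1, 16) -> 16  [called from audit_lot, line 5]
  audit_lot(1, 15) -> 16  [called from audit_lot, line 5]
  audit_lot(3, 12) -> 16  [called from audit_lot, line 5]
  audit_lot(5, 7) -> 16  [called from audit_lot, line 5]
  audit_lot(7, 0) -> 16  [called from shape_report, line 19]
  shape_report([8, 7, 6, 10]) -> 16  [called from main, line 33]
  clip_value(16, 1) -> 2  [called from main, line 35]
Origin of each log line:
  1 — main, line 32
  2 — shape_report, line 15
  3 — pick_anchor, line 11
  4 — shape_report, line 18
  5-8 — audit_lot, line 4
  9 — main, line 34
A correct fix: line 23: replace `>=` with `<`.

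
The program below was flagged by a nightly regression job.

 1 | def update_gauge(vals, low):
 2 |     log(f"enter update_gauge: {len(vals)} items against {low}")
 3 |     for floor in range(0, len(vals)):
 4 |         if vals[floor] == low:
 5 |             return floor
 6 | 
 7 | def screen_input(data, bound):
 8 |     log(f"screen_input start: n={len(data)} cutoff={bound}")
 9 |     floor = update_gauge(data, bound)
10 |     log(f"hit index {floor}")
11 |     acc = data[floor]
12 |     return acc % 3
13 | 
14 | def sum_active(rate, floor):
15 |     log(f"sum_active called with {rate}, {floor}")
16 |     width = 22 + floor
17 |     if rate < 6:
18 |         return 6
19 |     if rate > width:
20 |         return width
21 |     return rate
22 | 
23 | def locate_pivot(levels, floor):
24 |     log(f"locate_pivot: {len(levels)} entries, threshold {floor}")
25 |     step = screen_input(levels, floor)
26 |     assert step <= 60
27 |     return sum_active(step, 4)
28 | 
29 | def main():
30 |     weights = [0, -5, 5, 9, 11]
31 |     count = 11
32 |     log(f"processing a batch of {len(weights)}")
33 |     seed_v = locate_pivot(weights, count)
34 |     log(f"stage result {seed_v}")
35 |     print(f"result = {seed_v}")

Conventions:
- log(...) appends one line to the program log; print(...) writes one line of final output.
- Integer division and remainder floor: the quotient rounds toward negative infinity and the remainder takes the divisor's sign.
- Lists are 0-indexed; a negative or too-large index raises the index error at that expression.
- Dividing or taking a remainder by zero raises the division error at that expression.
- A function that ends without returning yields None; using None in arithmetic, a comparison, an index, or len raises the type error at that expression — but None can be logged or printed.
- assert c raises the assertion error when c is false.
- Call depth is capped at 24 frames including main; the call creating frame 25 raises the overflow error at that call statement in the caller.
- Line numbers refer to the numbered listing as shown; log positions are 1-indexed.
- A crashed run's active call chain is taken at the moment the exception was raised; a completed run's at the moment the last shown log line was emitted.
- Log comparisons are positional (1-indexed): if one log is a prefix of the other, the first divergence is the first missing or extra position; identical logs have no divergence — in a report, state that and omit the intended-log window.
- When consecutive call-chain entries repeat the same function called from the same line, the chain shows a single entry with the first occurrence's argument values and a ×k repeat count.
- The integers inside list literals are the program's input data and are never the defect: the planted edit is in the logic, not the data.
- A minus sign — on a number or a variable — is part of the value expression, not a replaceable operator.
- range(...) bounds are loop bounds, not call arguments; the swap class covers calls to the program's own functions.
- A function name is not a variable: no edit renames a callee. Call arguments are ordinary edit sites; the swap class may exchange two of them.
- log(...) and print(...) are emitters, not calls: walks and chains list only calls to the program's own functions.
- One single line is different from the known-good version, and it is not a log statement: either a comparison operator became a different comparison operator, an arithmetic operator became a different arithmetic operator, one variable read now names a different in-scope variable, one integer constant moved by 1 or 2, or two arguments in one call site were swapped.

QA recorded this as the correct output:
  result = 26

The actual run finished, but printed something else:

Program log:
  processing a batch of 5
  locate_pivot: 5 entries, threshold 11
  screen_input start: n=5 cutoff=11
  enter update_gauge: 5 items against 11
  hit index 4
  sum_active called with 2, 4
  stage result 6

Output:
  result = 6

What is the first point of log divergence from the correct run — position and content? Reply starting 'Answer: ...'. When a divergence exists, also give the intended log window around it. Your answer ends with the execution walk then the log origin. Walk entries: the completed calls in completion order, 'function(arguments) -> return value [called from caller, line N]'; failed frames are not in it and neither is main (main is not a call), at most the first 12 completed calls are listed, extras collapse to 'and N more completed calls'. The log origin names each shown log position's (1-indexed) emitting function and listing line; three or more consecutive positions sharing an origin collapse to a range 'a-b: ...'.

Answer: position 6 — shown 'sum_active called with 2, 4', intended 'sum_active called with 33, 4'.
Intended log window:
  4: enter update_gauge: 5 items against 11
  5: hit index 4
  6: sum_active called with 33, 4
  7: stage result 26
Execution walk:
  update_gauge([0, -5, 5, 9, 11], 11) -> 4  [called from screen_input, line 9]
  screen_input([0, -5, 5, 9, 11], 11) -> 2  [called from locate_pivot, line 25]
  sum_active(2, 4) -> 6  [called from locate_pivot, line 27]
  locate_pivot([0, -5, 5, 9, 11], 11) -> 6  [called from main, line 33]
Log line origins:
  1: from main, line 32
  2: from locate_pivot, line 24
  3: from screen_input, line 8
  4: from update_gauge, line 2
  5: from screen_input, line 10
  6: from sum_active, line 15
  7: from main, line 34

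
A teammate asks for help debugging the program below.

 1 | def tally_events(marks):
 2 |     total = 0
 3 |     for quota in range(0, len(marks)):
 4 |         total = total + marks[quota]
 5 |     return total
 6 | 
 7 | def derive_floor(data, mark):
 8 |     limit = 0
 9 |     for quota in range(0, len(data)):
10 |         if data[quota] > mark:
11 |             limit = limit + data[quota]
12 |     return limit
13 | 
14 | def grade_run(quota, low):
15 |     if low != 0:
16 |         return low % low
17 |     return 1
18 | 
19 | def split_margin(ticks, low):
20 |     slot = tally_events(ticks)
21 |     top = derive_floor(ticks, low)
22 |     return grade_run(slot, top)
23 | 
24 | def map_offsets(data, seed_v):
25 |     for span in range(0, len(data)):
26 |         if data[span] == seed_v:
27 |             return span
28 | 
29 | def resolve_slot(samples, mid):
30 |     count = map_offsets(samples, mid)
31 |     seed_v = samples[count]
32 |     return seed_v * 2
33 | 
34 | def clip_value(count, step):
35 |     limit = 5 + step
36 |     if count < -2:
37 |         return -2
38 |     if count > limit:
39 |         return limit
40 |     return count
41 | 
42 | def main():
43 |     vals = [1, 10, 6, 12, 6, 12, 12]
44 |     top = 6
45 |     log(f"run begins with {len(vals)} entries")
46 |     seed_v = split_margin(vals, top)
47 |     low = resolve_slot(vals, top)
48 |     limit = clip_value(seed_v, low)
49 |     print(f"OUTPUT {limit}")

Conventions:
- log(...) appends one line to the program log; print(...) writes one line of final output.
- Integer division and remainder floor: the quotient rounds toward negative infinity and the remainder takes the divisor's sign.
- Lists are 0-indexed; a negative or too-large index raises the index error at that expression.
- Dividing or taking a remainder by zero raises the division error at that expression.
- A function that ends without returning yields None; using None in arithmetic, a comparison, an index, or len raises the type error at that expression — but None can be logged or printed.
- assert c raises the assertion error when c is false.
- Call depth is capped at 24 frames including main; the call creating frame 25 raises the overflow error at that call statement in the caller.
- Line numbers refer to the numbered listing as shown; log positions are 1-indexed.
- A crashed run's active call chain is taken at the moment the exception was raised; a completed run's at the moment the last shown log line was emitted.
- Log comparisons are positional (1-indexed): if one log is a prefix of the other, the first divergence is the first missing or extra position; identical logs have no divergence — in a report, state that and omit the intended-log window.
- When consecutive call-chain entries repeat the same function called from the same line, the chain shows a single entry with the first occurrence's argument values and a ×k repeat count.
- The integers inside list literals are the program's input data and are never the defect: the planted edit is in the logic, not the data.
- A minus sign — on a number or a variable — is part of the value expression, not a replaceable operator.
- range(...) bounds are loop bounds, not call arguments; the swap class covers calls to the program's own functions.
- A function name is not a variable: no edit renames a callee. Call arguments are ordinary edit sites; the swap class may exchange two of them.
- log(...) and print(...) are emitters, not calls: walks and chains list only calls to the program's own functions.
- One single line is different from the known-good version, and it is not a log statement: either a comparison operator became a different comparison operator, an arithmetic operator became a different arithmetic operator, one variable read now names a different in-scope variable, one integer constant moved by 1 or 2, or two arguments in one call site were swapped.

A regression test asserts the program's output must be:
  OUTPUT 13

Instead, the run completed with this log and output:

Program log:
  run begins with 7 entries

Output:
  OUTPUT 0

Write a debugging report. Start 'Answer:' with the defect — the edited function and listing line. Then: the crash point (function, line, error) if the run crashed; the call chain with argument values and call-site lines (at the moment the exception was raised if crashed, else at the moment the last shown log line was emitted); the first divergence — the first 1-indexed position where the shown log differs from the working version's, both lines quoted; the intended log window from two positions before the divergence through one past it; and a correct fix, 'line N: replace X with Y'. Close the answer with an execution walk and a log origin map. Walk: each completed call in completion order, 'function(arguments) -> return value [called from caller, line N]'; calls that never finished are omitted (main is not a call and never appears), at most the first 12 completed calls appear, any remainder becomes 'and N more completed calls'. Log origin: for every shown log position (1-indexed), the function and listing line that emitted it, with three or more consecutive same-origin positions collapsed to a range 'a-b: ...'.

Answer: the defect is in grade_run at line 16.
Core observation: Every logged value matches the working version; the printed result is what differs.
Call chain: main.
First divergence: none — the logs agree in full.
Execution walk:
  tally_events([1, 10, 6, 12, 6, 12, 12]) -> 59  [called from split_margin, line 20]
  derive_floor([1, 10, 6, 12, 6, 12, 12], 6) -> 46  [called from split_margin, line 21]
  grade_run(59, 46) -> 0  [called from split_margin, line 22]
  split_margin([1, 10, 6, 12, 6, 12, 12], 6) -> 0  [called from main, line 46]
  map_offsets([1, 10, 6, 12, 6, 12, 12], 6) -> 2  [called from resolve_slot, line 30]
  resolve_slot([1, 10, 6, 12, 6, 12, 12], 6) -> 12  [called from main, line 47]
  clip_value(0, 12) -> 0  [called from main, line 48]
Log line origins:
  1: from main, line 45
A correct fix: line 16: replace `low % low` with `quota % low`.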